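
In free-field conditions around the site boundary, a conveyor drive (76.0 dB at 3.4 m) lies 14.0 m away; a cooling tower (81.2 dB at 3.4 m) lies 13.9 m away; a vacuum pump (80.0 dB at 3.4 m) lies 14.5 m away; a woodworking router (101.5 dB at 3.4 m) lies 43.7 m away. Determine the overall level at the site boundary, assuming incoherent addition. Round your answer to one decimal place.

Apply inverse-square spreading to bring every level to the receiver, then sum 10^(L/10).
conveyor drive: 76.0 − 20·log₁₀(14.0/3.4) = 76.0 − 12.29 = 63.71 dB.
cooling tower: 81.2 − 20·log₁₀(13.9/3.4) = 81.2 − 12.23 = 68.97 dB.
vacuum pump: 80.0 − 20·log₁₀(14.5/3.4) = 80.0 − 12.60 = 67.40 dB.
woodworking router: 101.5 − 20·log₁₀(43.7/3.4) = 101.5 − 22.18 = 79.32 dB.
Σ 10^(L/10) = 1.012e+08 → L_total = 10·log₁₀(1.012e+08) = 80.05 dB.

80.1 dB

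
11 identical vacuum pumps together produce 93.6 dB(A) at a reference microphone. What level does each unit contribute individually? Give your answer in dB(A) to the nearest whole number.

83 dB(A)

Dividing the total intensity by 11 lowers the level by 10·log₁₀ 11 = 10.414 dB: L₁ = 93.6 − 10.414.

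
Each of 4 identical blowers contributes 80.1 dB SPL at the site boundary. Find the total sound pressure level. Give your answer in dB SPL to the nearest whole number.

86 dB SPL

With 4 equal, uncorrelated contributions the intensity is 4× that of one unit, giving a rise of 10·log₁₀ 4.
L_total = 80.1 + 10·log₁₀(4) = 80.1 + 6.021 = 86.12 dB SPL.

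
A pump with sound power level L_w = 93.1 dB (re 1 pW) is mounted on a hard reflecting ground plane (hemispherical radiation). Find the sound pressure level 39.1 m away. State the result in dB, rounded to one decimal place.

L_p = L_w − 10·log₁₀(2π·r²) with r = 39.1 m.
2π·r² = 9606 m², 10·log₁₀ of that is 39.825 dB.
L_p = 93.1 − 39.825 = 53.27 dB.

53.3 dB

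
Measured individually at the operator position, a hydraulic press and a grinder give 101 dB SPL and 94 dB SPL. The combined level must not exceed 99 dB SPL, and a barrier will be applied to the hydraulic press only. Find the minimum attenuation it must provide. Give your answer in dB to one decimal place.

Everything except the hydraulic press sums to 10^(94/10) = 2.512e+09 in linear terms, 94.00 dB SPL.
To meet 99 dB SPL overall, the treated hydraulic press may contribute at most 10^(99/10) − 2.512e+09 = 5.431e+09, i.e. 97.35 dB SPL.
Required insertion loss = 101 − 97.35 = 3.65 dB.

3.7 dB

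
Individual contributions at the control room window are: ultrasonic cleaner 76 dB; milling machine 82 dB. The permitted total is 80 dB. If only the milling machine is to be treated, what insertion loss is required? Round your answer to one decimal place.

Fixed contribution from the other source: Σ 10^(L/10) = 10^(76/10) = 3.981e+07 (76.00 dB).
To meet 80 dB overall, the treated milling machine may contribute at most 10^(80/10) − 3.981e+07 = 6.019e+07, i.e. 77.80 dB.
So the milling machine must be reduced from 82 to 77.80 dB: IL = 4.20 dB.

4.2 dB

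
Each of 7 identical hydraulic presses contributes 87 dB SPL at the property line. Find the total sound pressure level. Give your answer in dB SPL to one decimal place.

N identical incoherent sources raise the level by 10·log₁₀ N.
L_total = 87 + 10·log₁₀(7) = 87 + 8.451 = 95.45 dB SPL.

95.5 dB SPL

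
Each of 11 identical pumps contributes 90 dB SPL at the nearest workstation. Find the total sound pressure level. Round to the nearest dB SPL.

L_total = L₁ + 10·log₁₀ N for N identical incoherent sources.
L_total = 90 + 10·log₁₀(11) = 90 + 10.414 = 100.41 dB SPL.

100 dB SPL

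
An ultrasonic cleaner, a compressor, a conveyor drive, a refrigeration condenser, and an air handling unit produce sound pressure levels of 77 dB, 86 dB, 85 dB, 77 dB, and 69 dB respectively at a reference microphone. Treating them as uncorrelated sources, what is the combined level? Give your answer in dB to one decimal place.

89.2 dB

Incoherent sources combine by intensity addition: L_total = 10·log₁₀(Σ 10^(L_i/10)).
Σ 10^(L/10) = 10^(77/10) + 10^(86/10) + 10^(85/10) + 10^(77/10) + 10^(69/10) = 8.225e+08.
L_total = 10·log₁₀(8.225e+08) = 89.15 dB.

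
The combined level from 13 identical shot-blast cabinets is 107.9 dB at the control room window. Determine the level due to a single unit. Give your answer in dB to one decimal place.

96.8 dB

For N identical incoherent sources L_total = L₁ + 10·log₁₀ N, so L₁ = 107.9 − 10·log₁₀(13) = 107.9 − 11.139.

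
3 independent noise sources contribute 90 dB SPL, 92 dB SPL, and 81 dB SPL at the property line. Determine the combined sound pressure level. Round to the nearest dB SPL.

For uncorrelated sources the intensities add, so convert each level to linear form, sum, and take 10·log₁₀ of the total.
Σ 10^(L/10) = 10^(90/10) + 10^(92/10) + 10^(81/10) = 2.711e+09.
L_total = 10·log₁₀(2.711e+09) = 94.33 dB SPL.

94 dB SPL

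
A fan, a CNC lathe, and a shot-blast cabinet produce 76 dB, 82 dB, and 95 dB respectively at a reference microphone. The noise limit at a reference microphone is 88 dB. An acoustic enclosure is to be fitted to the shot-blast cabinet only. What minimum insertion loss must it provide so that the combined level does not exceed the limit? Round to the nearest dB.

9 dB

The untreated sources together contribute 10^(76/10) + 10^(82/10) = 1.983e+08, i.e. 82.97 dB.
To meet 88 dB overall, the treated shot-blast cabinet may contribute at most 10^(88/10) − 1.983e+08 = 4.327e+08, i.e. 86.36 dB.
So the shot-blast cabinet must be reduced from 95 to 86.36 dB: IL = 8.64 dB.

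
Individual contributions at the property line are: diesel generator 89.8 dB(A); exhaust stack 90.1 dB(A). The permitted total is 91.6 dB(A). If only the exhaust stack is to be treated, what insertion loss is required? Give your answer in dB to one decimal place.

The untreated sources together contribute 10^(89.8/10) = 9.550e+08, i.e. 89.80 dB(A).
The limit corresponds to 10^(91.6/10) = 1.445e+09; subtracting the fixed part leaves 4.904e+08 for the exhaust stack, i.e. 86.91 dB(A).
So the exhaust stack must be reduced from 90.1 to 86.91 dB(A): IL = 3.19 dB.

3.2 dB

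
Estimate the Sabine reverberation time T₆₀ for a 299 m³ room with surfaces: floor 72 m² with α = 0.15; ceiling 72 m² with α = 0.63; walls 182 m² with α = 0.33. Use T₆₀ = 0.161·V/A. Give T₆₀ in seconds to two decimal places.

0.41 s

A = Σ Sᵢαᵢ = 72·0.15 + 72·0.63 + 182·0.33 = 116.22 m².
T₆₀ = 0.161 × 299 / 116.22 = 0.414 s.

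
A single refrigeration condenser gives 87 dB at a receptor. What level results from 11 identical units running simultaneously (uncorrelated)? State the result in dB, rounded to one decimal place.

97.4 dB

With 11 equal, uncorrelated contributions the intensity is 11× that of one unit, giving a rise of 10·log₁₀ 11.
L_total = 87 + 10·log₁₀(11) = 87 + 10.414 = 97.41 dB.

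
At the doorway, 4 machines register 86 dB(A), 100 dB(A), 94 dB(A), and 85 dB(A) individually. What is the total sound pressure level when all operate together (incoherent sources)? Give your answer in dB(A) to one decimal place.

Incoherent sources combine by intensity addition: L_total = 10·log₁₀(Σ 10^(L_i/10)).
Σ 10^(L/10) = 10^(86/10) + 10^(100/10) + 10^(94/10) + 10^(85/10) = 1.323e+10.
L_total = 10·log₁₀(1.323e+10) = 101.21 dB(A).

101.2 dB(A)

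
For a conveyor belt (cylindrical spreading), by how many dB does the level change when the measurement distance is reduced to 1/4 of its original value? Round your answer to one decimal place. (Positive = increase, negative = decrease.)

A line source loses 3 dB per doubling of distance; generally ΔL = −10·log₁₀(r₂/r₁).
ΔL = −10·log₁₀(0.25) = +6.02 dB.

+6.0 dB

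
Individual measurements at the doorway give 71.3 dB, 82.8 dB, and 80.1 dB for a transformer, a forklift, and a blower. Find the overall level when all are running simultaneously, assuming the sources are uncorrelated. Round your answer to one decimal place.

For uncorrelated sources the intensities add, so convert each level to linear form, sum, and take 10·log₁₀ of the total.
Σ 10^(L/10) = 10^(71.3/10) + 10^(82.8/10) + 10^(80.1/10) = 3.064e+08.
L_total = 10·log₁₀(3.064e+08) = 84.86 dB.

84.9 dB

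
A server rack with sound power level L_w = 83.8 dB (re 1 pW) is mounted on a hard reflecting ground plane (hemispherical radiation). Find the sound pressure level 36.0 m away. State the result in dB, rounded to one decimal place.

44.7 dB

The power spreads over a hemisphere of area 2π·r², so L_p = L_w − 10·log₁₀(2π·r²).
2π·r² = 8143 m², 10·log₁₀ of that is 39.108 dB.
L_p = 83.8 − 39.108 = 44.69 dB.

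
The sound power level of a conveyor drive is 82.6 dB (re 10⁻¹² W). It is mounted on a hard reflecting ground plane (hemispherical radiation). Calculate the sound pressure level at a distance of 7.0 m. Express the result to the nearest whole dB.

58 dB

Free-field hemispherical radiation: L_p = L_w − 10·log₁₀(2π·r²), r = 7.0 m.
2π·r² = 307.9 m², 10·log₁₀ of that is 24.884 dB.
L_p = 82.6 − 24.884 = 57.72 dB.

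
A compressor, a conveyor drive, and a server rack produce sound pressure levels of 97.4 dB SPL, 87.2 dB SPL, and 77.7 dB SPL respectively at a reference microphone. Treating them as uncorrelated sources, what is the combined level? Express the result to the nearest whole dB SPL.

Incoherent sources combine by intensity addition: L_total = 10·log₁₀(Σ 10^(L_i/10)).
Σ 10^(L/10) = 10^(97.4/10) + 10^(87.2/10) + 10^(77.7/10) = 6.079e+09.
L_total = 10·log₁₀(6.079e+09) = 97.84 dB SPL.

98 dB SPL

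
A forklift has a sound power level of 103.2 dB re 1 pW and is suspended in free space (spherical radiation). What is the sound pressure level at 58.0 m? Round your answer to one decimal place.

L_p = L_w − 10·log₁₀(4π·r²) with r = 58.0 m.
4π·r² = 4.227e+04 m², 10·log₁₀ of that is 46.261 dB.
L_p = 103.2 − 46.261 = 56.94 dB.

56.9 dB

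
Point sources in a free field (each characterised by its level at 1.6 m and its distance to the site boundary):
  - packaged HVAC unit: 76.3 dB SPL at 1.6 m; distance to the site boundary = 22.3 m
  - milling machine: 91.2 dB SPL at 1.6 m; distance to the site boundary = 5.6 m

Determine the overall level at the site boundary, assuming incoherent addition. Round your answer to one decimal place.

80.3 dB SPL

First find each source's level at the receiver (point-source: −20·log₁₀(r/r_ref)), then combine on an intensity basis.
packaged HVAC unit: 76.3 − 20·log₁₀(22.3/1.6) = 76.3 − 22.88 = 53.42 dB SPL.
milling machine: 91.2 − 20·log₁₀(5.6/1.6) = 91.2 − 10.88 = 80.32 dB SPL.
Σ 10^(L/10) = 1.078e+08 → L_total = 10·log₁₀(1.078e+08) = 80.33 dB SPL.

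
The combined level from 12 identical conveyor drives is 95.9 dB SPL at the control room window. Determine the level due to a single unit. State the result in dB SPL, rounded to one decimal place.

12 equal contributions raise the level by 10·log₁₀ 12 = 10.792 dB, so each unit alone gives 95.9 − 10.792.

85.1 dB SPL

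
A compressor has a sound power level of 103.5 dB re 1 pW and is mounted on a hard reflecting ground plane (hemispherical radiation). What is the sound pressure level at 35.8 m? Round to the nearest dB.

64 dB

L_p = L_w − 10·log₁₀(2π·r²) with r = 35.8 m.
2π·r² = 8053 m², 10·log₁₀ of that is 39.059 dB.
L_p = 103.5 − 39.059 = 64.44 dB.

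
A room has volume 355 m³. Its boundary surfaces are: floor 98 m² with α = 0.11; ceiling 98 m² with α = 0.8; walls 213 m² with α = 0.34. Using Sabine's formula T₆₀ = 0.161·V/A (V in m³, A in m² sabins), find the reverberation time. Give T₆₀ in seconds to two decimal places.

0.35 s

Summing Sᵢαᵢ: 98·0.11 + 98·0.8 + 213·0.34 = 161.60 m².
T₆₀ = 0.161 × 355 / 161.60 = 0.354 s.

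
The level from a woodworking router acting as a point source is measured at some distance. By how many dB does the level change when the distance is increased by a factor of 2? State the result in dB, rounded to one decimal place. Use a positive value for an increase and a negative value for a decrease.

With spherical spreading the level changes by −20·log₁₀(r₂/r₁).
ΔL = −20·log₁₀(2) = -6.02 dB.

-6.0 dB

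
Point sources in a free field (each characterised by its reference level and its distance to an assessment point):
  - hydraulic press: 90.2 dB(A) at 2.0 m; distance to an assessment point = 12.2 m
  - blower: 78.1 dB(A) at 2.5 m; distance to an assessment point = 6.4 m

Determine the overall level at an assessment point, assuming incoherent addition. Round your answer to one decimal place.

Propagate each source to the receiver with L = L_ref − 20·log₁₀(r/r_ref), then add intensities.
hydraulic press: 90.2 − 20·log₁₀(12.2/2.0) = 90.2 − 15.71 = 74.49 dB(A).
blower: 78.1 − 20·log₁₀(6.4/2.5) = 78.1 − 8.16 = 69.94 dB(A).
Σ 10^(L/10) = 3.799e+07 → L_total = 10·log₁₀(3.799e+07) = 75.80 dB(A).

75.8 dB(A)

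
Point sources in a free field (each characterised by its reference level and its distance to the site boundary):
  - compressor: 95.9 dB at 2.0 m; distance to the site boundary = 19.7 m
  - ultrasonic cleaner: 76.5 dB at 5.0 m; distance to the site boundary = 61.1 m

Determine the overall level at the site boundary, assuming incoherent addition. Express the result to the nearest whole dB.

First find each source's level at the receiver (point-source: −20·log₁₀(r/r_ref)), then combine on an intensity basis.
compressor: 95.9 − 20·log₁₀(19.7/2.0) = 95.9 − 19.87 = 76.03 dB.
ultrasonic cleaner: 76.5 − 20·log₁₀(61.1/5.0) = 76.5 − 21.74 = 54.76 dB.
Σ 10^(L/10) = 4.040e+07 → L_total = 10·log₁₀(4.040e+07) = 76.06 dB.

76 dB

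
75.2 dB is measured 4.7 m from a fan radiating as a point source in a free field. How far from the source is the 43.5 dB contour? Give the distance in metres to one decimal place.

180.8 m

Point-source spreading drops the level by 20·log₁₀(r₂/r₁); inverting, r₂/r₁ = 10^(ΔL/20).
r₂ = 4.7·10^((75.2−43.5)/20) = 4.7·10^(31.7/20) = 180.76 m.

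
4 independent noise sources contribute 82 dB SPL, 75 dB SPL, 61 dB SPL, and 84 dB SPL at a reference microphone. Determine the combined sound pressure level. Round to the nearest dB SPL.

86 dB SPL

For uncorrelated sources the intensities add, so convert each level to linear form, sum, and take 10·log₁₀ of the total.
Σ 10^(L/10) = 10^(82/10) + 10^(75/10) + 10^(61/10) + 10^(84/10) = 4.426e+08.
L_total = 10·log₁₀(4.426e+08) = 86.46 dB SPL.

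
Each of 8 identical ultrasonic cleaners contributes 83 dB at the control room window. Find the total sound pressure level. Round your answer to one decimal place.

N identical incoherent sources raise the level by 10·log₁₀ N.
L_total = 83 + 10·log₁₀(8) = 83 + 9.031 = 92.03 dB.

92.0 dB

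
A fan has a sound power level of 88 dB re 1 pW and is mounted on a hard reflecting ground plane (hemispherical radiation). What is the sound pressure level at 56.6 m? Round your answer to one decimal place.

45.0 dB

Free-field hemispherical radiation: L_p = L_w − 10·log₁₀(2π·r²), r = 56.6 m.
2π·r² = 2.013e+04 m², 10·log₁₀ of that is 43.038 dB.
L_p = 88 − 43.038 = 44.96 dB.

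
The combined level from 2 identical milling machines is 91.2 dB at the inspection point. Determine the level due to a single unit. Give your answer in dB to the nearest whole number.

2 equal contributions raise the level by 10·log₁₀ 2 = 3.010 dB, so each unit alone gives 91.2 − 3.010.

88 dB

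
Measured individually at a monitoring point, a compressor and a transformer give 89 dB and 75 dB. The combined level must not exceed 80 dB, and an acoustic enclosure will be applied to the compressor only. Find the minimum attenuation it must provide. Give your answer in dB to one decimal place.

Everything except the compressor sums to 10^(75/10) = 3.162e+07 in linear terms, 75.00 dB.
To meet 80 dB overall, the treated compressor may contribute at most 10^(80/10) − 3.162e+07 = 6.838e+07, i.e. 78.35 dB.
Required insertion loss = 89 − 78.35 = 10.65 dB.

10.7 dB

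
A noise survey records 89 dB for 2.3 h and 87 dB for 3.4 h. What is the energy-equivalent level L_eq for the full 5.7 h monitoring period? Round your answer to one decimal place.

87.9 dB

Weight each interval's intensity by its duration and average over T = 5.7 h:
Σ tᵢ·10^(Lᵢ/10) = 2.3·10^(89/10) + 3.4·10^(87/10) = 3.531e+09.
L_eq = 10·log₁₀(3.531e+09/5.7) = 87.92 dB.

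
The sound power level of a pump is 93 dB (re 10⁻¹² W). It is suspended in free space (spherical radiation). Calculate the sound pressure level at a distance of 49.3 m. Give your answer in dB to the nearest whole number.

Free-field spherical radiation: L_p = L_w − 10·log₁₀(4π·r²), r = 49.3 m.
4π·r² = 3.054e+04 m², 10·log₁₀ of that is 44.849 dB.
L_p = 93 − 44.849 = 48.15 dB.

48 dB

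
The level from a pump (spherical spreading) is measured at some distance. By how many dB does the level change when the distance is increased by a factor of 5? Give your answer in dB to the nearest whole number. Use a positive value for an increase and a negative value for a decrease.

With spherical spreading the level changes by −20·log₁₀(r₂/r₁).
ΔL = −20·log₁₀(5) = -13.98 dB.

-14 dB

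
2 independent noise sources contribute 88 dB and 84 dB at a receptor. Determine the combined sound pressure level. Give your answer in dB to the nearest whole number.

89 dB

For uncorrelated sources the intensities add, so convert each level to linear form, sum, and take 10·log₁₀ of the total.
Σ 10^(L/10) = 10^(88/10) + 10^(84/10) = 8.821e+08.
L_total = 10·log₁₀(8.821e+08) = 89.46 dB.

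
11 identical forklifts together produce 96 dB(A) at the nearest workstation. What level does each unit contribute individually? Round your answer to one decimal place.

85.6 dB(A)

11 equal contributions raise the level by 10·log₁₀ 11 = 10.414 dB, so each unit alone gives 96 − 10.414.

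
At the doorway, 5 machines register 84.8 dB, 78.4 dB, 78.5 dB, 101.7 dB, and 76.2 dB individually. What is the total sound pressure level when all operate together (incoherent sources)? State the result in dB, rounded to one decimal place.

101.8 dB

Incoherent sources combine by intensity addition: L_total = 10·log₁₀(Σ 10^(L_i/10)).
Σ 10^(L/10) = 10^(84.8/10) + 10^(78.4/10) + 10^(78.5/10) + 10^(101.7/10) + 10^(76.2/10) = 1.527e+10.
L_total = 10·log₁₀(1.527e+10) = 101.84 dB.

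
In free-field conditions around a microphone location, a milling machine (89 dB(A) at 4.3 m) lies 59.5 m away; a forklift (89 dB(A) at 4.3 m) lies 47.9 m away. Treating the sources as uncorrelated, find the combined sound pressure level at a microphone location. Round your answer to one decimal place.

Propagate each source to the receiver with L = L_ref − 20·log₁₀(r/r_ref), then add intensities.
milling machine: 89 − 20·log₁₀(59.5/4.3) = 89 − 22.82 = 66.18 dB(A).
forklift: 89 − 20·log₁₀(47.9/4.3) = 89 − 20.94 = 68.06 dB(A).
Σ 10^(L/10) = 1.055e+07 → L_total = 10·log₁₀(1.055e+07) = 70.23 dB(A).

70.2 dB(A)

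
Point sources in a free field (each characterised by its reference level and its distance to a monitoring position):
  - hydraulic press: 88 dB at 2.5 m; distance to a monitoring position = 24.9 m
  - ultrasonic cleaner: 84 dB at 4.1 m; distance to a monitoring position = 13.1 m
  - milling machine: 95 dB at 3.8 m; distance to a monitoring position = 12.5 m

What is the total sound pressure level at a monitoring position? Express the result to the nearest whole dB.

Apply inverse-square spreading to bring every level to the receiver, then sum 10^(L/10).
hydraulic press: 88 − 20·log₁₀(24.9/2.5) = 88 − 19.97 = 68.03 dB.
ultrasonic cleaner: 84 − 20·log₁₀(13.1/4.1) = 84 − 10.09 = 73.91 dB.
milling machine: 95 − 20·log₁₀(12.5/3.8) = 95 − 10.34 = 84.66 dB.
Σ 10^(L/10) = 3.232e+08 → L_total = 10·log₁₀(3.232e+08) = 85.09 dB.

85 dB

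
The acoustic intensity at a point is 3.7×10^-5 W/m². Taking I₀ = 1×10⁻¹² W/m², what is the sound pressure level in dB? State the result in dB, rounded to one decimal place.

I/I₀ = 3.7×10^-5/10⁻¹² = 3.7×10^7, and L = 10·log₁₀(I/I₀).
L = 10·(0.5682 + 7) = 75.68 dB.

75.7 dB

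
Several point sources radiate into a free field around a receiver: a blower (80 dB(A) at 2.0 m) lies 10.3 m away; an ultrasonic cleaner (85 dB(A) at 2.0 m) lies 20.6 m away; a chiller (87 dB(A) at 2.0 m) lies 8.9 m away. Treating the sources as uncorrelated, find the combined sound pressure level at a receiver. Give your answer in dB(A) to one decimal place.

75.1 dB(A)

Propagate each source to the receiver with L = L_ref − 20·log₁₀(r/r_ref), then add intensities.
blower: 80 − 20·log₁₀(10.3/2.0) = 80 − 14.24 = 65.76 dB(A).
ultrasonic cleaner: 85 − 20·log₁₀(20.6/2.0) = 85 − 20.26 = 64.74 dB(A).
chiller: 87 − 20·log₁₀(8.9/2.0) = 87 − 12.97 = 74.03 dB(A).
Σ 10^(L/10) = 3.206e+07 → L_total = 10·log₁₀(3.206e+07) = 75.06 dB(A).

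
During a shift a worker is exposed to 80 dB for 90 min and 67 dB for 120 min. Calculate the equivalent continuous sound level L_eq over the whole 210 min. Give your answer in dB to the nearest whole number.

77 dB

The energy average is taken in the linear domain: L_eq = 10·log₁₀[(Σ tᵢ·10^(Lᵢ/10))/T], T = 210 min.
Σ tᵢ·10^(Lᵢ/10) = 90·10^(80/10) + 120·10^(67/10) = 9.601e+09.
L_eq = 10·log₁₀(9.601e+09/210) = 76.60 dB.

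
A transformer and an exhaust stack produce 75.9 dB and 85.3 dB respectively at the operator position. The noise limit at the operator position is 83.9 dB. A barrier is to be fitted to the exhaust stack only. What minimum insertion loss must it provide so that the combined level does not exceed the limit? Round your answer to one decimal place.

Fixed contribution from the other source: Σ 10^(L/10) = 10^(75.9/10) = 3.890e+07 (75.90 dB).
The limit corresponds to 10^(83.9/10) = 2.455e+08; subtracting the fixed part leaves 2.066e+08 for the exhaust stack, i.e. 83.15 dB.
Required insertion loss = 85.3 − 83.15 = 2.15 dB.

2.1 dB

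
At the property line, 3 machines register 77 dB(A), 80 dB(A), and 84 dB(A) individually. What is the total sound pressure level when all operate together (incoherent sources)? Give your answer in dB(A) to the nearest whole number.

Incoherent sources combine by intensity addition: L_total = 10·log₁₀(Σ 10^(L_i/10)).
Σ 10^(L/10) = 10^(77/10) + 10^(80/10) + 10^(84/10) = 4.013e+08.
L_total = 10·log₁₀(4.013e+08) = 86.03 dB(A).

86 dB(A)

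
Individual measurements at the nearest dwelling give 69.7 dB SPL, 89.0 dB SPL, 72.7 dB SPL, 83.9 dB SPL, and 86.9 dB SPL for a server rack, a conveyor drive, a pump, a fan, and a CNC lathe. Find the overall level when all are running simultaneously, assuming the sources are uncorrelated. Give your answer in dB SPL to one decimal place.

For uncorrelated sources the intensities add, so convert each level to linear form, sum, and take 10·log₁₀ of the total.
Σ 10^(L/10) = 10^(69.7/10) + 10^(89.0/10) + 10^(72.7/10) + 10^(83.9/10) + 10^(86.9/10) = 1.558e+09.
L_total = 10·log₁₀(1.558e+09) = 91.92 dB SPL.

91.9 dB SPL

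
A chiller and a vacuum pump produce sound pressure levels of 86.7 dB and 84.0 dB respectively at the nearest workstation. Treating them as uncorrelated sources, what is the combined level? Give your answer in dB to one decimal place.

88.6 dB

Incoherent sources combine by intensity addition: L_total = 10·log₁₀(Σ 10^(L_i/10)).
Σ 10^(L/10) = 10^(86.7/10) + 10^(84.0/10) = 7.189e+08.
L_total = 10·log₁₀(7.189e+08) = 88.57 dB.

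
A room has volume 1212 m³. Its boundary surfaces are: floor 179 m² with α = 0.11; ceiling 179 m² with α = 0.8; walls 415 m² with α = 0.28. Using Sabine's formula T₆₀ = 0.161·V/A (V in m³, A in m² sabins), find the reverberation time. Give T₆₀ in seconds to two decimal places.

0.70 s

Summing Sᵢαᵢ: 179·0.11 + 179·0.8 + 415·0.28 = 279.09 m².
T₆₀ = 0.161·V/A = 0.161·1212/279.09 = 0.699 s.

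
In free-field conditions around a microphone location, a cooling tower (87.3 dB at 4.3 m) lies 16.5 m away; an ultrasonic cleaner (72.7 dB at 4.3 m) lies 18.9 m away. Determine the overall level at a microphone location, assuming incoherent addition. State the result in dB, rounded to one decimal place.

75.7 dB

First find each source's level at the receiver (point-source: −20·log₁₀(r/r_ref)), then combine on an intensity basis.
cooling tower: 87.3 − 20·log₁₀(16.5/4.3) = 87.3 − 11.68 = 75.62 dB.
ultrasonic cleaner: 72.7 − 20·log₁₀(18.9/4.3) = 72.7 − 12.86 = 59.84 dB.
Σ 10^(L/10) = 3.744e+07 → L_total = 10·log₁₀(3.744e+07) = 75.73 dB.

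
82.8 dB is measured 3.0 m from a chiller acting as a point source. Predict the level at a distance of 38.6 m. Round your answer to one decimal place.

Spherical spreading from a point source gives a 20·log₁₀(r₂/r₁) drop.
L₂ = 82.8 − 20·log₁₀(38.6/3.0) = 82.8 − 22.189 = 60.61 dB.

60.6 dB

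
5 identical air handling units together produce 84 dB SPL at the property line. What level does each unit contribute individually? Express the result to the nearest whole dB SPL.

5 equal contributions raise the level by 10·log₁₀ 5 = 6.990 dB, so each unit alone gives 84 − 6.990.

77 dB SPL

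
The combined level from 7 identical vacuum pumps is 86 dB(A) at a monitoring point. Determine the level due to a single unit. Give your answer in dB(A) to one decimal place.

7 equal contributions raise the level by 10·log₁₀ 7 = 8.451 dB, so each unit alone gives 86 − 8.451.

77.5 dB(A)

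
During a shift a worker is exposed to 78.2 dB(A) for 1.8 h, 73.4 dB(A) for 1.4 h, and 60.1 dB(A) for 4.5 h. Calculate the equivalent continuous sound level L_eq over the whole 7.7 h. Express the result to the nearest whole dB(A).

Weight each interval's intensity by its duration and average over T = 7.7 h:
Σ tᵢ·10^(Lᵢ/10) = 1.8·10^(78.2/10) + 1.4·10^(73.4/10) + 4.5·10^(60.1/10) = 1.542e+08.
L_eq = 10·log₁₀(1.542e+08/7.7) = 73.01 dB(A).

73 dB(A)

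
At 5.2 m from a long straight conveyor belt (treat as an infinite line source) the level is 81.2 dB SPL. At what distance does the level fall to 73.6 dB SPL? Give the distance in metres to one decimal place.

29.9 m

For a line source L₁ − L₂ = 10·log₁₀(r₂/r₁), so r₂ = r₁·10^((L₁−L₂)/10).
r₂ = 5.2·10^((81.2−73.6)/10) = 5.2·10^(7.6/10) = 29.92 m.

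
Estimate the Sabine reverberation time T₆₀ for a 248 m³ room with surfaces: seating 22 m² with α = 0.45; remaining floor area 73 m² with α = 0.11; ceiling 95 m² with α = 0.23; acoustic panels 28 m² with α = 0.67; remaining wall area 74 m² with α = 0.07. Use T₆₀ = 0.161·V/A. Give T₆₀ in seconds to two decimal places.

0.63 s

A = Σ Sᵢαᵢ = 22·0.45 + 73·0.11 + 95·0.23 + 28·0.67 + 74·0.07 = 63.72 m².
T₆₀ = 0.161·V/A = 0.161·248/63.72 = 0.627 s.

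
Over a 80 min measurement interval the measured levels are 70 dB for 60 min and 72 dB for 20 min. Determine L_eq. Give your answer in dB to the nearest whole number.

71 dB

L_eq = 10·log₁₀[(1/T)·Σ tᵢ·10^(Lᵢ/10)] with T = 80 min.
Σ tᵢ·10^(Lᵢ/10) = 60·10^(70/10) + 20·10^(72/10) = 9.170e+08.
L_eq = 10·log₁₀(9.170e+08/80) = 70.59 dB.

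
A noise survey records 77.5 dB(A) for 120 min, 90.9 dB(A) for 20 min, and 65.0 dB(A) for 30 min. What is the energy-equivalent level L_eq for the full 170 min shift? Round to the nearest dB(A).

The energy average is taken in the linear domain: L_eq = 10·log₁₀[(Σ tᵢ·10^(Lᵢ/10))/T], T = 170 min.
Σ tᵢ·10^(Lᵢ/10) = 120·10^(77.5/10) + 20·10^(90.9/10) + 30·10^(65.0/10) = 3.145e+10.
L_eq = 10·log₁₀(3.145e+10/170) = 82.67 dB(A).

83 dB(A)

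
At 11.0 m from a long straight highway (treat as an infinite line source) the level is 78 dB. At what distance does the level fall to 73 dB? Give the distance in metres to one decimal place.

For a line source L₁ − L₂ = 10·log₁₀(r₂/r₁), so r₂ = r₁·10^((L₁−L₂)/10).
r₂ = 11.0·10^((78−73)/10) = 11.0·10^(5.0/10) = 34.79 m.

34.8 m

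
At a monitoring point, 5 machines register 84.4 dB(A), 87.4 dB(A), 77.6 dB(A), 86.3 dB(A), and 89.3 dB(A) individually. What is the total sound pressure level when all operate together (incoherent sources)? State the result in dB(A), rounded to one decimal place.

93.3 dB(A)

Incoherent sources combine by intensity addition: L_total = 10·log₁₀(Σ 10^(L_i/10)).
Σ 10^(L/10) = 10^(84.4/10) + 10^(87.4/10) + 10^(77.6/10) + 10^(86.3/10) + 10^(89.3/10) = 2.160e+09.
L_total = 10·log₁₀(2.160e+09) = 93.34 dB(A).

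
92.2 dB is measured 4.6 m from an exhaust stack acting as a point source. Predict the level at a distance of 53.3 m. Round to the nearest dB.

Point-source attenuation: ΔL = 20·log₁₀(r₂/r₁) = 20·log₁₀(53.3/4.6) = 21.279 dB.
L₂ = 92.2 − 20·log₁₀(53.3/4.6) = 92.2 − 21.279 = 70.92 dB.

71 dB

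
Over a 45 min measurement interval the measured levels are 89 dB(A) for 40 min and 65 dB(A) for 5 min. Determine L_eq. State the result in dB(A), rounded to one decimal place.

88.5 dB(A)

L_eq = 10·log₁₀[(1/T)·Σ tᵢ·10^(Lᵢ/10)] with T = 45 min.
Σ tᵢ·10^(Lᵢ/10) = 40·10^(89/10) + 5·10^(65/10) = 3.179e+10.
L_eq = 10·log₁₀(3.179e+10/45) = 88.49 dB(A).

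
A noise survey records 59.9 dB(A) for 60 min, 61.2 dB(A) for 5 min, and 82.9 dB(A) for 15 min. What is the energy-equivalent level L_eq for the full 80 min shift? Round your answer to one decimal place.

75.7 dB(A)

L_eq = 10·log₁₀[(1/T)·Σ tᵢ·10^(Lᵢ/10)] with T = 80 min.
Σ tᵢ·10^(Lᵢ/10) = 60·10^(59.9/10) + 5·10^(61.2/10) + 15·10^(82.9/10) = 2.990e+09.
L_eq = 10·log₁₀(2.990e+09/80) = 75.73 dB(A).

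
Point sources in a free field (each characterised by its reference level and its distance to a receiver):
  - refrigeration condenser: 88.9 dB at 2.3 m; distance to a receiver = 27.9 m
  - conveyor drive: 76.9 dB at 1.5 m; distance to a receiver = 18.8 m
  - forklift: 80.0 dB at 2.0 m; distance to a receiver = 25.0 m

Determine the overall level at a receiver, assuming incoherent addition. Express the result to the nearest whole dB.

68 dB

Apply inverse-square spreading to bring every level to the receiver, then sum 10^(L/10).
refrigeration condenser: 88.9 − 20·log₁₀(27.9/2.3) = 88.9 − 21.68 = 67.22 dB.
conveyor drive: 76.9 − 20·log₁₀(18.8/1.5) = 76.9 − 21.96 = 54.94 dB.
forklift: 80.0 − 20·log₁₀(25.0/2.0) = 80.0 − 21.94 = 58.06 dB.
Σ 10^(L/10) = 6.227e+06 → L_total = 10·log₁₀(6.227e+06) = 67.94 dB.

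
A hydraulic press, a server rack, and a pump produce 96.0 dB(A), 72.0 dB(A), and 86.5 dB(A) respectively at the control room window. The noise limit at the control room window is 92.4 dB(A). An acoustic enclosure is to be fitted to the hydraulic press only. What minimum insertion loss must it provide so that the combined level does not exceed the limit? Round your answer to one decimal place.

The untreated sources together contribute 10^(72.0/10) + 10^(86.5/10) = 4.625e+08, i.e. 86.65 dB(A).
To meet 92.4 dB(A) overall, the treated hydraulic press may contribute at most 10^(92.4/10) − 4.625e+08 = 1.275e+09, i.e. 91.06 dB(A).
So the hydraulic press must be reduced from 96.0 to 91.06 dB(A): IL = 4.94 dB.

4.9 dB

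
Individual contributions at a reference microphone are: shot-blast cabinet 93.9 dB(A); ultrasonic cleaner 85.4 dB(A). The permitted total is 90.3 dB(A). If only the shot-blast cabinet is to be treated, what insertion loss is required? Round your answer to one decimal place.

5.3 dB

Everything except the shot-blast cabinet sums to 10^(85.4/10) = 3.467e+08 in linear terms, 85.40 dB(A).
To meet 90.3 dB(A) overall, the treated shot-blast cabinet may contribute at most 10^(90.3/10) − 3.467e+08 = 7.248e+08, i.e. 88.60 dB(A).
Required insertion loss = 93.9 − 88.60 = 5.30 dB.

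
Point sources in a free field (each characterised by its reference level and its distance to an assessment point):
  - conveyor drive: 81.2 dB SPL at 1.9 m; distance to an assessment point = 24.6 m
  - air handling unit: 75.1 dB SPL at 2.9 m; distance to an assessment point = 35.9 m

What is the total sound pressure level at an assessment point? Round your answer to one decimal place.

First find each source's level at the receiver (point-source: −20·log₁₀(r/r_ref)), then combine on an intensity basis.
conveyor drive: 81.2 − 20·log₁₀(24.6/1.9) = 81.2 − 22.24 = 58.96 dB SPL.
air handling unit: 75.1 − 20·log₁₀(35.9/2.9) = 75.1 − 21.85 = 53.25 dB SPL.
Σ 10^(L/10) = 9.975e+05 → L_total = 10·log₁₀(9.975e+05) = 59.99 dB SPL.

60.0 dB SPL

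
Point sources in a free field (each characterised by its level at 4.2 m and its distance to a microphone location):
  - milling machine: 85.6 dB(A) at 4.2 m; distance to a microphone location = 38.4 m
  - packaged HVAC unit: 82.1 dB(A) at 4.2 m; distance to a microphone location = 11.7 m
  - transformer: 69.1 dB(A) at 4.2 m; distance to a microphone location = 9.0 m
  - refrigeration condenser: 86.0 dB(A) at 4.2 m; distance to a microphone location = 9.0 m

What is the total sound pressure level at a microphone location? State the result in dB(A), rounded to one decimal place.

80.6 dB(A)

Apply inverse-square spreading to bring every level to the receiver, then sum 10^(L/10).
milling machine: 85.6 − 20·log₁₀(38.4/4.2) = 85.6 − 19.22 = 66.38 dB(A).
packaged HVAC unit: 82.1 − 20·log₁₀(11.7/4.2) = 82.1 − 8.90 = 73.20 dB(A).
transformer: 69.1 − 20·log₁₀(9.0/4.2) = 69.1 − 6.62 = 62.48 dB(A).
refrigeration condenser: 86.0 − 20·log₁₀(9.0/4.2) = 86.0 − 6.62 = 79.38 dB(A).
Σ 10^(L/10) = 1.137e+08 → L_total = 10·log₁₀(1.137e+08) = 80.56 dB(A).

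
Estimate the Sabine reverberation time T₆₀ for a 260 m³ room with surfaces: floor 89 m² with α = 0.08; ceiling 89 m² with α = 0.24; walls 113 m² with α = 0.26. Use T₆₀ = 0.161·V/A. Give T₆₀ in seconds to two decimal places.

Total absorption A = 89·0.08 + 89·0.24 + 113·0.26 = 57.86 m² sabins.
T₆₀ = 0.161 × 260 / 57.86 = 0.723 s.

0.72 s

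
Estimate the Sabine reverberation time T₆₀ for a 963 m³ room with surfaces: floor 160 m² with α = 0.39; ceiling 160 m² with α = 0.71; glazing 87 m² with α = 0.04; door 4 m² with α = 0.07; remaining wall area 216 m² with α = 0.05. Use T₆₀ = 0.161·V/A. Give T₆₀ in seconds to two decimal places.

0.81 s

A = Σ Sᵢαᵢ = 160·0.39 + 160·0.71 + 87·0.04 + 4·0.07 + 216·0.05 = 190.56 m².
T₆₀ = 0.161·V/A = 0.161·963/190.56 = 0.814 s.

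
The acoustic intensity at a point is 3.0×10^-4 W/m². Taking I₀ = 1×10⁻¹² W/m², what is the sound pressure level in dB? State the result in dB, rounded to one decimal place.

I/I₀ = 3.0×10^-4/10⁻¹² = 3.0×10^8, and L = 10·log₁₀(I/I₀).
L = 10·(0.4771 + 8) = 84.77 dB.

84.8 dB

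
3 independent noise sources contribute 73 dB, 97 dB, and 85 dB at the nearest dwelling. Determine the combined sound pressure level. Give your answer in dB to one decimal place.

97.3 dB

For uncorrelated sources the intensities add, so convert each level to linear form, sum, and take 10·log₁₀ of the total.
Σ 10^(L/10) = 10^(73/10) + 10^(97/10) + 10^(85/10) = 5.348e+09.
L_total = 10·log₁₀(5.348e+09) = 97.28 dB.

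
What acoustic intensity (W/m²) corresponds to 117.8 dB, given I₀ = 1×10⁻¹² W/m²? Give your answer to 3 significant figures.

I/I₀ = 10^(117.8/10) = 6.026e+11, so I = 6.026e+11 × 10⁻¹² W/m².

0.603 W/m²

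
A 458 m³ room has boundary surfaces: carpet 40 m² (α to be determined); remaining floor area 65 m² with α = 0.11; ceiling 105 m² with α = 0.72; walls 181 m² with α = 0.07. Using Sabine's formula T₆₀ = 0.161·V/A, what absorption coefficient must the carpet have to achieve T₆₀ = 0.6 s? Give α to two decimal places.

0.69

From T₆₀ = 0.161·V/A, the target T₆₀ = 0.6 s needs A = 0.161·458/0.6 = 122.90 m².
Absorption from the other surfaces = 65·0.11 + 105·0.72 + 181·0.07 = 95.42 m², so the carpet must supply 27.48 m² over 40 m².
α = 27.48/40 = 0.687.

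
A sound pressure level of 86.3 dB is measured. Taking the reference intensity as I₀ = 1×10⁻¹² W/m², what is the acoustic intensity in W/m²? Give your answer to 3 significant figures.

I/I₀ = 10^(86.3/10) = 4.266e+08, so I = 4.266e+08 × 10⁻¹² W/m².

0.000427 W/m²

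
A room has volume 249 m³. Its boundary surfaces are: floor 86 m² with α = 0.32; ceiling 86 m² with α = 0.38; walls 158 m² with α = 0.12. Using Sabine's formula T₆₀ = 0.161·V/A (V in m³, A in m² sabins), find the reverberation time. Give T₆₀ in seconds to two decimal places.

Summing Sᵢαᵢ: 86·0.32 + 86·0.38 + 158·0.12 = 79.16 m².
T₆₀ = 0.161·V/A = 0.161·249/79.16 = 0.506 s.

0.51 s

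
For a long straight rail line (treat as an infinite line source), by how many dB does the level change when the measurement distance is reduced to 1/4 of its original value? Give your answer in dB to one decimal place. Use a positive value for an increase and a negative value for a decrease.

Line-source spreading: ΔL = −10·log₁₀(r₂/r₁).
ΔL = −10·log₁₀(0.25) = +6.02 dB.

+6.0 dB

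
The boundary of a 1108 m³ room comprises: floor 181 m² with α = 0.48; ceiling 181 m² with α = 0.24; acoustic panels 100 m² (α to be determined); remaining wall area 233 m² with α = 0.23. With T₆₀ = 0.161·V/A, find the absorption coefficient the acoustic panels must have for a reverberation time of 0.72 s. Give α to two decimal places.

0.64

From T₆₀ = 0.161·V/A, the target T₆₀ = 0.72 s needs A = 0.161·1108/0.72 = 247.76 m².
Absorption from the other surfaces = 181·0.48 + 181·0.24 + 233·0.23 = 183.91 m², so the acoustic panels must supply 63.85 m² over 100 m².
α = 63.85/100 = 0.639.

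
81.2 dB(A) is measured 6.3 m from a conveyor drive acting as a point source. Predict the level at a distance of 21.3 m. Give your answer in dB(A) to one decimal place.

70.6 dB(A)

For a point source, L₂ = L₁ − 20·log₁₀(r₂/r₁).
L₂ = 81.2 − 20·log₁₀(21.3/6.3) = 81.2 − 10.581 = 70.62 dB(A).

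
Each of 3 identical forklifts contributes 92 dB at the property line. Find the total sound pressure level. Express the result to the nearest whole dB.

97 dB

L_total = L₁ + 10·log₁₀ N for N identical incoherent sources.
L_total = 92 + 10·log₁₀(3) = 92 + 4.771 = 96.77 dB.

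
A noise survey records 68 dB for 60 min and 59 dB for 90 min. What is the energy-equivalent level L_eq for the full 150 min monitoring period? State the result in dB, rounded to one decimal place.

64.8 dB

The energy average is taken in the linear domain: L_eq = 10·log₁₀[(Σ tᵢ·10^(Lᵢ/10))/T], T = 150 min.
Σ tᵢ·10^(Lᵢ/10) = 60·10^(68/10) + 90·10^(59/10) = 4.501e+08.
L_eq = 10·log₁₀(4.501e+08/150) = 64.77 dB.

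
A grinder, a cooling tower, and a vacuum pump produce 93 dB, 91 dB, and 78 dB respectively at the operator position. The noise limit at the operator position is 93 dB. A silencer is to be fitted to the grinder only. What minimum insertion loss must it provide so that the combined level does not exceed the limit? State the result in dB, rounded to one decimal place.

Fixed contribution from the other sources: Σ 10^(L/10) = 10^(91/10) + 10^(78/10) = 1.322e+09 (91.21 dB).
To meet 93 dB overall, the treated grinder may contribute at most 10^(93/10) − 1.322e+09 = 6.732e+08, i.e. 88.28 dB.
Required insertion loss = 93 − 88.28 = 4.72 dB.

4.7 dB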